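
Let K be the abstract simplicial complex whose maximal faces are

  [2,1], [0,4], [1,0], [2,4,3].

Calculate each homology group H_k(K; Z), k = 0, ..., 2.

H_0 ≅ Z,  H_1 ≅ Z,  H_2 = 0.

Fix the vertex order 0 < 1 < 2 < 3 < 4 and write every simplex with vertices in increasing order. Then dim K = 2 and the simplices of K are:

  0-simplices (5): [0], [1], [2], [3], [4]
  1-simplices (6): [0,1], [0,4], [1,2], [2,3], [2,4], [3,4]
  2-simplices (1): [2,3,4]

so the chain groups are C_0 ≅ Z^5, C_1 ≅ Z^6, C_2 ≅ Z^1.

Boundary ∂_1: C_1 → C_0 is given by ∂[p,q] = [q] − [p].
The resulting 5×6 matrix has rank 4, and its Smith normal form has invariant factors (1,1,1,1).

The boundary map ∂_2: C_2 → C_1 maps a triangle to the signed sum of its edges. For instance
  ∂[2,3,4] = [3,4] − [2,4] + [2,3].
The 6×1 boundary matrix has rank 1 and Smith normal form diag(1).

From H_k ≅ ker(∂_k) / im(∂_{k+1}) we obtain:

  H_0: rank C_0 − rank ∂_1 = 5 − 4 = 1, and the invariant factors of ∂_1 are all 1, so H_0 ≅ Z.
  H_1: rank ker ∂_1 − rank ∂_2 = (6 − 4) − 1 = 1, and the invariant factors of ∂_2 are all 1, so H_1 ≅ Z.
  H_2: rank ker ∂_2 − rank ∂_3 = (1 − 1) − 0 = 0, and there is no ∂_3, so H_2 ≅ 0.

As a check, the Euler characteristic is 5 − 6 + 1 = 0, which agrees with 1 − 1 + 0 = 0.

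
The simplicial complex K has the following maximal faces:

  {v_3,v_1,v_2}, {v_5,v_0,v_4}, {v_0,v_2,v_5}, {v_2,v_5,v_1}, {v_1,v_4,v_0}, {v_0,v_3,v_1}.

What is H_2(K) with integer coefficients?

We work with the vertex ordering v_0 < v_1 < v_2 < v_3 < v_4 < v_5. The simplices of K, each written with vertices in increasing order, are:

  0-simplices (6): [v_0], [v_1], [v_2], [v_3], [v_4], [v_5]
  1-simplices (12): [v_0,v_1], [v_0,v_2], [v_0,v_3], [v_0,v_4], [v_0,v_5], [v_1,v_2], [v_1,v_3], [v_1,v_4], [v_1,v_5], [v_2,v_3], [v_2,v_5], [v_4,v_5]
  2-simplices (6): [v_0,v_1,v_3], [v_0,v_1,v_4], [v_0,v_2,v_5], [v_0,v_4,v_5], [v_1,v_2,v_3], [v_1,v_2,v_5]

so the chain groups are C_0 ≅ Z^6, C_1 ≅ Z^12, C_2 ≅ Z^6.

The boundary map ∂_1: C_1 → C_0 is given by ∂[p,q] = [q] − [p]. For instance
  ∂[v_1,v_2] = [v_2] − [v_1].
The resulting 6×12 matrix has rank 5, and its Smith normal form has invariant factors (1,1,1,1,1).

The boundary map ∂_2: C_2 → C_1 acts by ∂[p,q,r] = [q,r] − [p,r] + [p,q]. For instance
  ∂[v_1,v_2,v_5] = [v_2,v_5] − [v_1,v_5] + [v_1,v_2],
  ∂[v_0,v_4,v_5] = [v_4,v_5] − [v_0,v_5] + [v_0,v_4].
As a 12×6 matrix over Z this has rank 6, with invariant factors (1,1,1,1,1,1).

Reading off H_k = ker ∂_k / im ∂_{k+1}:

  H_2: rank ker ∂_2 − rank ∂_3 = (6 − 6) − 0 = 0, and there is no ∂_3, so H_2 ≅ 0.

(K is a triangulation of the cylinder S^1 x I.)

H_2 = 0.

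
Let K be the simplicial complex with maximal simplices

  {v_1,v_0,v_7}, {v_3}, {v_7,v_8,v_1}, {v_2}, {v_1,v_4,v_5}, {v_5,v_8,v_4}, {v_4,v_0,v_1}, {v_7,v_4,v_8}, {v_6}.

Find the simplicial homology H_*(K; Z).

We work with the vertex ordering v_0 < v_1 < v_2 < v_3 < v_4 < v_5 < v_6 < v_7 < v_8. The simplices of K, each written with vertices in increasing order, are:

  0-simplices (9): [v_0], [v_1], [v_2], [v_3], [v_4], [v_5], [v_6], [v_7], [v_8]
  1-simplices (12): [v_0,v_1], [v_0,v_4], [v_0,v_7], [v_1,v_4], [v_1,v_5], [v_1,v_7], [v_1,v_8], [v_4,v_5], [v_4,v_7], [v_4,v_8], [v_5,v_8], [v_7,v_8]
  2-simplices (6): [v_0,v_1,v_4], [v_0,v_1,v_7], [v_1,v_4,v_5], [v_1,v_7,v_8], [v_4,v_5,v_8], [v_4,v_7,v_8]

Hence C_0 ≅ Z^9, C_1 ≅ Z^12, C_2 ≅ Z^6.

The boundary map ∂_1: C_1 → C_0 maps an edge to its endpoints' difference, ∂[p,q] = q − p.
This gives a 9×12 integer matrix of rank 5; reducing to Smith normal form yields diagonal entries (1,1,1,1,1).

The boundary map ∂_2: C_2 → C_1 maps a triangle to the signed sum of its edges. For instance
  ∂[v_0,v_1,v_4] = [v_1,v_4] − [v_0,v_4] + [v_0,v_1],
  ∂[v_1,v_7,v_8] = [v_7,v_8] − [v_1,v_8] + [v_1,v_7].
The 12×6 boundary matrix has rank 6 and Smith normal form diag(1,1,1,1,1,1).

Reading off H_k = ker ∂_k / im ∂_{k+1}:

  H_0: rank C_0 − rank ∂_1 = 9 − 5 = 4, and the invariant factors of ∂_1 are all 1, so H_0 ≅ Z^4.
  H_1: rank ker ∂_1 − rank ∂_2 = (12 − 5) − 6 = 1, and the invariant factors of ∂_2 are all 1, so H_1 ≅ Z.
  H_2: rank ker ∂_2 − rank ∂_3 = (6 − 6) − 0 = 0, and there is no ∂_3, so H_2 ≅ 0.

H_0 ≅ Z^4,  H_1 ≅ Z,  H_2 = 0.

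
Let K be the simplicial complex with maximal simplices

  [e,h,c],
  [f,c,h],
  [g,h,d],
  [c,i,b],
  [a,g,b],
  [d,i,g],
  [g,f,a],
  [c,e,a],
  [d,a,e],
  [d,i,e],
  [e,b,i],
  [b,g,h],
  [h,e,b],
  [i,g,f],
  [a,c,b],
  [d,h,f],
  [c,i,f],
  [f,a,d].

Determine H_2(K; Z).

Fix the vertex order a < b < c < d < e < f < g < h < i and write every simplex with vertices in increasing order. Then dim K = 2 and the simplices of K are:

  0-simplices (9): a, b, c, d, e, f, g, h, i
  1-simplices (27): ab, ac, ad, ae, af, ag, bc, be, bg, bh, bi, ce, cf, ch, ci, de, df, dg, dh, di, eh, ei, fg, fh, fi, gh, gi
  2-simplices (18): abc, abg, ace, ade, adf, afg, bci, beh, bei, bgh, ceh, cfh, cfi, dei, dfh, dgh, dgi, fgi

so the chain groups are C_0 ≅ Z^9, C_1 ≅ Z^27, C_2 ≅ Z^18.

The boundary map ∂_1: C_1 → C_0 sends each edge [p,q] (with p < q) to q − p.
The resulting 9×27 matrix has rank 8, and its Smith normal form has invariant factors (1,1,1,1,1,1,1,1).

The boundary map ∂_2: C_2 → C_1 sends each 2-simplex [p,q,r] to [q,r] − [p,r] + [p,q]. For instance
  ∂abg = bg − ag + ab,
  ∂ade = de − ae + ad.
This gives a 27×18 integer matrix of rank 18; reducing to Smith normal form yields diagonal entries (1,1,1,1,1,1,1,1,1,1,1,1,1,1,1,1,1,2).

Now H_k = ker ∂_k / im ∂_{k+1}, so:

  H_2: rank ker ∂_2 − rank ∂_3 = (18 − 18) − 0 = 0, and there is no ∂_3, so H_2 ≅ 0.

(K is a triangulation of the Klein bottle.)

H_2 = 0.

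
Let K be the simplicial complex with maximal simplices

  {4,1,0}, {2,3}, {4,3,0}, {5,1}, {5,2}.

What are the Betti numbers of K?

We work with the vertex ordering 0 < 1 < 2 < 3 < 4 < 5. The simplices of K, each written with vertices in increasing order, are:

  0-simplices (6): [0], [1], [2], [3], [4], [5]
  1-simplices (8): [0,1], [0,3], [0,4], [1,4], [1,5], [2,3], [2,5], [3,4]
  2-simplices (2): [0,1,4], [0,3,4]

giving chain groups C_0 ≅ Z^6, C_1 ≅ Z^8, C_2 ≅ Z^2.

Boundary ∂_1: C_1 → C_0 maps an edge to its endpoints' difference, ∂[p,q] = q − p.
The resulting 6×8 matrix has rank 5, and its Smith normal form has invariant factors (1,1,1,1,1).

∂_2: C_2 → C_1 sends each 2-simplex [p,q,r] to [q,r] − [p,r] + [p,q]. For instance
  ∂[0,1,4] = [1,4] − [0,4] + [0,1],
  ∂[0,3,4] = [3,4] − [0,4] + [0,3].
The resulting 8×2 matrix has rank 2, and its Smith normal form has invariant factors (1,1).

Reading off H_k = ker ∂_k / im ∂_{k+1}:

  H_0: rank C_0 − rank ∂_1 = 6 − 5 = 1, and the invariant factors of ∂_1 are all 1, so H_0 ≅ Z.
  H_1: rank ker ∂_1 − rank ∂_2 = (8 − 5) − 2 = 1, and the invariant factors of ∂_2 are all 1, so H_1 ≅ Z.
  H_2: rank ker ∂_2 − rank ∂_3 = (2 − 2) − 0 = 0, and there is no ∂_3, so H_2 ≅ 0.

As a check, the Euler characteristic is 6 − 8 + 2 = 0, which agrees with 1 − 1 + 0 = 0.

Hence the Betti numbers are b_0 = 1, b_1 = 1, b_2 = 0.

b_0 = 1, b_1 = 1, b_2 = 0.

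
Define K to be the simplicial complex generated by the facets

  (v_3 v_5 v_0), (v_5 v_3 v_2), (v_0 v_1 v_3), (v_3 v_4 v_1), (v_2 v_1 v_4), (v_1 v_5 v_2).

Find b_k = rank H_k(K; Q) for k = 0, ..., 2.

We work with the vertex ordering v_0 < v_1 < v_2 < v_3 < v_4 < v_5. The simplices of K, each written with vertices in increasing order, are:

  0-simplices (6): [v_0], [v_1], [v_2], [v_3], [v_4], [v_5]
  1-simplices (12): [v_0,v_1], [v_0,v_3], [v_0,v_5], [v_1,v_2], [v_1,v_3], [v_1,v_4], [v_1,v_5], [v_2,v_3], [v_2,v_4], [v_2,v_5], [v_3,v_4], [v_3,v_5]
  2-simplices (6): [v_0,v_1,v_3], [v_0,v_3,v_5], [v_1,v_2,v_4], [v_1,v_2,v_5], [v_1,v_3,v_4], [v_2,v_3,v_5]

so the chain groups are C_0 ≅ Z^6, C_1 ≅ Z^12, C_2 ≅ Z^6.

Boundary ∂_1: C_1 → C_0 is given by ∂[p,q] = [q] − [p].
This gives a 6×12 integer matrix of rank 5; reducing to Smith normal form yields diagonal entries (1,1,1,1,1).

Boundary ∂_2: C_2 → C_1 sends each 2-simplex [p,q,r] to [q,r] − [p,r] + [p,q]. For instance
  ∂[v_0,v_1,v_3] = [v_1,v_3] − [v_0,v_3] + [v_0,v_1],
  ∂[v_1,v_2,v_5] = [v_2,v_5] − [v_1,v_5] + [v_1,v_2].
As a 12×6 matrix over Z this has rank 6, with invariant factors (1,1,1,1,1,1).

Reading off H_k = ker ∂_k / im ∂_{k+1}:

  H_0: rank C_0 − rank ∂_1 = 6 − 5 = 1, and the invariant factors of ∂_1 are all 1, so H_0 = Z.
  H_1: rank ker ∂_1 − rank ∂_2 = (12 − 5) − 6 = 1, and the invariant factors of ∂_2 are all 1, so H_1 = Z.
  H_2: rank ker ∂_2 − rank ∂_3 = (6 − 6) − 0 = 0, and there is no ∂_3, so H_2 = 0.

As a check, the Euler characteristic is 6 − 12 + 6 = 0, which agrees with 1 − 1 + 0 = 0.

Hence the Betti numbers are b_0 = 1, b_1 = 1, b_2 = 0.

b_0 = 1, b_1 = 1, b_2 = 0.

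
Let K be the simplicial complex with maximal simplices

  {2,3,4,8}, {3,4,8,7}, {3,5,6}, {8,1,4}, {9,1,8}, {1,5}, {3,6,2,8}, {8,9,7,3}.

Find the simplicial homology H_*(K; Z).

H_0 = Z,  H_1 = Z,  H_2 = 0,  H_3 = 0.

Take the total order 1 < 2 < 3 < 4 < 5 < 6 < 7 < 8 < 9 on the vertex set. Then K (dimension 3) consists of the simplices:

  0-simplices (9): [1], [2], [3], [4], [5], [6], [7], [8], [9]
  1-simplices (21): [1,4], [1,5], [1,8], [1,9], [2,3], [2,4], [2,6], [2,8], [3,4], [3,5], [3,6], [3,7], [3,8], [3,9], [4,7], [4,8], [5,6], [6,8], [7,8], [7,9], [8,9]
  2-simplices (16): [1,4,8], [1,8,9], [2,3,4], [2,3,6], [2,3,8], [2,4,8], [2,6,8], [3,4,7], [3,4,8], [3,5,6], [3,6,8], [3,7,8], [3,7,9], [3,8,9], [4,7,8], [7,8,9]
  3-simplices (4): [2,3,4,8], [2,3,6,8], [3,4,7,8], [3,7,8,9]

giving chain groups C_0 ≅ Z^9, C_1 ≅ Z^21, C_2 ≅ Z^16, C_3 ≅ Z^4.

Boundary ∂_1: C_1 → C_0 maps an edge to its endpoints' difference, ∂[p,q] = q − p.
The 9×21 boundary matrix has rank 8 and Smith normal form diag(1,1,1,1,1,1,1,1).

The boundary map ∂_2: C_2 → C_1 sends each 2-simplex [p,q,r] to [q,r] − [p,r] + [p,q]. For instance
  ∂[2,3,4] = [3,4] − [2,4] + [2,3],
  ∂[3,7,8] = [7,8] − [3,8] + [3,7].
This gives a 21×16 integer matrix of rank 12; reducing to Smith normal form yields diagonal entries (1,1,1,1,1,1,1,1,1,1,1,1).

The boundary map ∂_3: C_3 → C_2 sends each 3-simplex σ to the alternating sum Σ_i (−1)^i (σ with its i-th vertex removed). For instance
  ∂[2,3,4,8] = [3,4,8] − [2,4,8] + [2,3,8] − [2,3,4],
  ∂[2,3,6,8] = [3,6,8] − [2,6,8] + [2,3,8] − [2,3,6].
This gives a 16×4 integer matrix of rank 4; reducing to Smith normal form yields diagonal entries (1,1,1,1).

Reading off H_k = ker ∂_k / im ∂_{k+1}:

  H_0: rank C_0 − rank ∂_1 = 9 − 8 = 1, and the invariant factors of ∂_1 are all 1, so H_0 ≅ Z.
  H_1: rank ker ∂_1 − rank ∂_2 = (21 − 8) − 12 = 1, and the invariant factors of ∂_2 are all 1, so H_1 ≅ Z.
  H_2: rank ker ∂_2 − rank ∂_3 = (16 − 12) − 4 = 0, and the invariant factors of ∂_3 are all 1, so H_2 ≅ 0.
  H_3: rank ker ∂_3 − rank ∂_4 = (4 − 4) − 0 = 0, and there is no ∂_4, so H_3 ≅ 0.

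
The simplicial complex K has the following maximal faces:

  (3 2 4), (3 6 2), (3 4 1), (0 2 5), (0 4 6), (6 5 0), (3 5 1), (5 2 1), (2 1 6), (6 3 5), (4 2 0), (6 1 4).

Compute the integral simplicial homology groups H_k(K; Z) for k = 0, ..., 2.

H_0 = Z,  H_1 = Z/2,  H_2 = 0.

Take the total order 0 < 1 < 2 < 3 < 4 < 5 < 6 on the vertex set. Then K (dimension 2) consists of the simplices:

  0-simplices (7): [0], [1], [2], [3], [4], [5], [6]
  1-simplices (18): [0,2], [0,4], [0,5], [0,6], [1,2], [1,3], [1,4], [1,5], [1,6], [2,3], [2,4], [2,5], [2,6], [3,4], [3,5], [3,6], [4,6], [5,6]
  2-simplices (12): [0,2,4], [0,2,5], [0,4,6], [0,5,6], [1,2,5], [1,2,6], [1,3,4], [1,3,5], [1,4,6], [2,3,4], [2,3,6], [3,5,6]

Hence C_0 ≅ Z^7, C_1 ≅ Z^18, C_2 ≅ Z^12.

The boundary map ∂_1: C_1 → C_0 is given by ∂[p,q] = [q] − [p]. For instance
  ∂[0,4] = [4] − [0].
The resulting 7×18 matrix has rank 6, and its Smith normal form has invariant factors (1,1,1,1,1,1).

∂_2: C_2 → C_1 sends each 2-simplex [p,q,r] to [q,r] − [p,r] + [p,q]. For instance
  ∂[1,2,6] = [2,6] − [1,6] + [1,2],
  ∂[2,3,6] = [3,6] − [2,6] + [2,3].
The 18×12 boundary matrix has rank 12 and Smith normal form diag(1,1,1,1,1,1,1,1,1,1,1,2).

Reading off H_k = ker ∂_k / im ∂_{k+1}:

  H_0: rank C_0 − rank ∂_1 = 7 − 6 = 1, and the invariant factors of ∂_1 are all 1, so H_0 = Z.
  H_1: rank ker ∂_1 − rank ∂_2 = (18 − 6) − 12 = 0, and ∂_2 has invariant factor 2 > 1, so H_1 = Z/2.
  H_2: rank ker ∂_2 − rank ∂_3 = (12 − 12) − 0 = 0, and there is no ∂_3, so H_2 = 0.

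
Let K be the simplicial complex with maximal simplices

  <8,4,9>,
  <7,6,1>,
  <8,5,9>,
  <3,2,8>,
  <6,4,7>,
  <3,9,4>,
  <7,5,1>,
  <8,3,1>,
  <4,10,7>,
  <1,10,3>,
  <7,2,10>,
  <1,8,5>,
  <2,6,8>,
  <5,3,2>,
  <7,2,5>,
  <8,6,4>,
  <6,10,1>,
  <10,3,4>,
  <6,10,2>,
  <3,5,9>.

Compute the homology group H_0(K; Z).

H_0 = Z.

Take the total order 1 < 2 < 3 < 4 < 5 < 6 < 7 < 8 < 9 < 10 on the vertex set. Then K (dimension 2) consists of the simplices:

  0-simplices (10): [1], [2], [3], [4], [5], [6], [7], [8], [9], [10]
  1-simplices (30): (30 of them)
  2-simplices (20): (20 of them)

giving chain groups C_0 ≅ Z^10, C_1 ≅ Z^30, C_2 ≅ Z^20.

The boundary map ∂_1: C_1 → C_0 sends each edge [p,q] (with p < q) to q − p. For instance
  ∂[1,8] = [8] − [1].
As a 10×30 matrix over Z this has rank 9, with invariant factors (1,1,1,1,1,1,1,1,1).

∂_2: C_2 → C_1 acts by ∂[p,q,r] = [q,r] − [p,r] + [p,q]. For instance
  ∂[3,5,9] = [5,9] − [3,9] + [3,5],
  ∂[1,6,10] = [6,10] − [1,10] + [1,6].
The 30×20 boundary matrix has rank 20 and Smith normal form diag(1,1,1,1,1,1,1,1,1,1,1,1,1,1,1,1,1,1,1,2).

Now H_k = ker ∂_k / im ∂_{k+1}, so:

  H_0: rank C_0 − rank ∂_1 = 10 − 9 = 1, and the invariant factors of ∂_1 are all 1, so H_0 ≅ Z.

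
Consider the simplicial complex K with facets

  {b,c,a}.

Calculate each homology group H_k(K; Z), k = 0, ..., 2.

Take the total order a < b < c on the vertex set. Then K (dimension 2) consists of the simplices:

  0-simplices (3): a, b, c
  1-simplices (3): ab, ac, bc
  2-simplices (1): abc

Hence C_0 ≅ Z^3, C_1 ≅ Z^3, C_2 ≅ Z^1.

The boundary map ∂_1: C_1 → C_0 is given by ∂[p,q] = [q] − [p]. For instance
  ∂ab = b − a.
The 3×3 boundary matrix has rank 2 and Smith normal form diag(1,1).

Boundary ∂_2: C_2 → C_1 sends each 2-simplex [p,q,r] to [q,r] − [p,r] + [p,q]. For instance
  ∂abc = bc − ac + ab.
As a 3×1 matrix over Z this has rank 1, with invariant factors (1).

Reading off H_k = ker ∂_k / im ∂_{k+1}:

  H_0: rank C_0 − rank ∂_1 = 3 − 2 = 1, and the invariant factors of ∂_1 are all 1, so H_0 ≅ Z.
  H_1: rank ker ∂_1 − rank ∂_2 = (3 − 2) − 1 = 0, and the invariant factors of ∂_2 are all 1, so H_1 ≅ 0.
  H_2: rank ker ∂_2 − rank ∂_3 = (1 − 1) − 0 = 0, and there is no ∂_3, so H_2 ≅ 0.

H_0 ≅ Z,  H_1 = 0,  H_2 = 0.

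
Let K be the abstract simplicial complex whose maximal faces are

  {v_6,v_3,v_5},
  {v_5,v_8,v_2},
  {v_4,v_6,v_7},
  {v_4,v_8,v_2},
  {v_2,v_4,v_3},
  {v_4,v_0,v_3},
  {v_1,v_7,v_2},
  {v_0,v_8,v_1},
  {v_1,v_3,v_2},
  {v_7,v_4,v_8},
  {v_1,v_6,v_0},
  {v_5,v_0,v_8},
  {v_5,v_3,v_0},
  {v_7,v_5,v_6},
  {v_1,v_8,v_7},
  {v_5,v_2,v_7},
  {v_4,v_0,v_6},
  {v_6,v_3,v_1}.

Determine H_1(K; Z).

H_1 ≅ Z ⊕ Z/2Z.

K has 9 vertices, 27 edges, 18 triangles.
rank ∂_1 = 8, rank ∂_2 = 18 ⇒ b_1 = 27 − 8 − 18 = 1; ∂_2 has invariant factor(s) [2] giving torsion. So H_1 = Z ⊕ Z/2Z.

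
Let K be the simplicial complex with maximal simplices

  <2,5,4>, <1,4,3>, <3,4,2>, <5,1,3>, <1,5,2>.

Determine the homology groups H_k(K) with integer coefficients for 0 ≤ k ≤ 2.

H_0 = Z,  H_1 = Z,  H_2 = 0.

Take the total order 1 < 2 < 3 < 4 < 5 on the vertex set. Then K (dimension 2) consists of the simplices:

  0-simplices (5): [1], [2], [3], [4], [5]
  1-simplices (10): [1,2], [1,3], [1,4], [1,5], [2,3], [2,4], [2,5], [3,4], [3,5], [4,5]
  2-simplices (5): [1,2,5], [1,3,4], [1,3,5], [2,3,4], [2,4,5]

Hence C_0 ≅ Z^5, C_1 ≅ Z^10, C_2 ≅ Z^5.

The boundary map ∂_1: C_1 → C_0 sends each edge [p,q] (with p < q) to q − p. For instance
  ∂[1,3] = [3] − [1].
As a 5×10 matrix over Z this has rank 4, with invariant factors (1,1,1,1).

The boundary map ∂_2: C_2 → C_1 acts by ∂[p,q,r] = [q,r] − [p,r] + [p,q]. For instance
  ∂[1,3,5] = [3,5] − [1,5] + [1,3],
  ∂[2,3,4] = [3,4] − [2,4] + [2,3].
The 10×5 boundary matrix has rank 5 and Smith normal form diag(1,1,1,1,1).

Computing H_k = (kernel of ∂_k) / (image of ∂_{k+1}):

  H_0: rank C_0 − rank ∂_1 = 5 − 4 = 1, and the invariant factors of ∂_1 are all 1, so H_0 = Z.
  H_1: rank ker ∂_1 − rank ∂_2 = (10 − 4) − 5 = 1, and the invariant factors of ∂_2 are all 1, so H_1 = Z.
  H_2: rank ker ∂_2 − rank ∂_3 = (5 − 5) − 0 = 0, and there is no ∂_3, so H_2 = 0.

As a check, the Euler characteristic is 5 − 10 + 5 = 0, which agrees with 1 − 1 + 0 = 0.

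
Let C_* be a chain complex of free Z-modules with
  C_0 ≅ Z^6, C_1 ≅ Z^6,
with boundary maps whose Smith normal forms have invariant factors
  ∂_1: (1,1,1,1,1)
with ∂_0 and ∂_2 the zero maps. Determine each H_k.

H_0: b_0 = 6 − 0 − 5 = 1; torsion from ∂_1 factors > 1: none. So H_0 ≅ Z.
H_1: b_1 = 6 − 5 − 0 = 1; torsion from ∂_2 factors > 1: none. So H_1 ≅ Z.

H_0 ≅ Z,  H_1 ≅ Z.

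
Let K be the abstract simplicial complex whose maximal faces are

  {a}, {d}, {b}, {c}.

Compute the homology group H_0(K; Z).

H_0 ≅ Z^4.

Order the vertices as a < b < c < d. Listing each simplex with vertices in this order, K has dimension 0 with simplices:

  0-simplices (4): a, b, c, d

giving chain groups C_0 ≅ Z^4.

Computing H_k = (kernel of ∂_k) / (image of ∂_{k+1}):

  H_0: rank C_0 − rank ∂_1 = 4 − 0 = 4, and there is no ∂_1, so H_0 = Z^4.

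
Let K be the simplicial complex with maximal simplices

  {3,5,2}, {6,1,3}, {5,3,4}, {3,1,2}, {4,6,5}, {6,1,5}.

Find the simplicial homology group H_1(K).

H_1 ≅ Z.

Fix the vertex order 1 < 2 < 3 < 4 < 5 < 6 and write every simplex with vertices in increasing order. Then dim K = 2 and the simplices of K are:

  0-simplices (6): [1], [2], [3], [4], [5], [6]
  1-simplices (12): [1,2], [1,3], [1,5], [1,6], [2,3], [2,5], [3,4], [3,5], [3,6], [4,5], [4,6], [5,6]
  2-simplices (6): [1,2,3], [1,3,6], [1,5,6], [2,3,5], [3,4,5], [4,5,6]

Hence C_0 ≅ Z^6, C_1 ≅ Z^12, C_2 ≅ Z^6.

Boundary ∂_1: C_1 → C_0 maps an edge to its endpoints' difference, ∂[p,q] = q − p. For instance
  ∂[3,5] = [5] − [3].
The 6×12 boundary matrix has rank 5 and Smith normal form diag(1,1,1,1,1).

Boundary ∂_2: C_2 → C_1 sends each 2-simplex [p,q,r] to [q,r] − [p,r] + [p,q]. For instance
  ∂[2,3,5] = [3,5] − [2,5] + [2,3],
  ∂[1,5,6] = [5,6] − [1,6] + [1,5].
The 12×6 boundary matrix has rank 6 and Smith normal form diag(1,1,1,1,1,1).

From H_k ≅ ker(∂_k) / im(∂_{k+1}) we obtain:

  H_1: rank ker ∂_1 − rank ∂_2 = (12 − 5) − 6 = 1, and the invariant factors of ∂_2 are all 1, so H_1 ≅ Z.

(K is a triangulation of the cylinder S^1 x I.)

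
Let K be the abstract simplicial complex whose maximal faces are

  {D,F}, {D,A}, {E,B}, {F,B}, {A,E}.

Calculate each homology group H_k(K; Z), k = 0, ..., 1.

Order the vertices as A < B < D < E < F. Listing each simplex with vertices in this order, K has dimension 1 with simplices:

  0-simplices (5): A, B, D, E, F
  1-simplices (5): AD, AE, BE, BF, DF

so the chain groups are C_0 ≅ Z^5, C_1 ≅ Z^5.

The boundary map ∂_1: C_1 → C_0 maps an edge to its endpoints' difference, ∂[p,q] = q − p. For instance
  ∂AD = D − A.
The 5×5 boundary matrix has rank 4 and Smith normal form diag(1,1,1,1).

Reading off H_k = ker ∂_k / im ∂_{k+1}:

  H_0: rank C_0 − rank ∂_1 = 5 − 4 = 1, and the invariant factors of ∂_1 are all 1, so H_0 = Z.
  H_1: rank ker ∂_1 − rank ∂_2 = (5 − 4) − 0 = 1, and there is no ∂_2, so H_1 = Z.

As a check, the Euler characteristic is 5 − 5 = 0, which agrees with 1 − 1 = 0.

H_0 = Z,  H_1 = Z.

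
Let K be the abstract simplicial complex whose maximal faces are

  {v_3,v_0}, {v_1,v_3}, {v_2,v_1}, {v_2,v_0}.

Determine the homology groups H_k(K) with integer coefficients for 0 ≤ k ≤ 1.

H_0 = Z,  H_1 = Z.

Fix the vertex order v_0 < v_1 < v_2 < v_3 and write every simplex with vertices in increasing order. Then dim K = 1 and the simplices of K are:

  0-simplices (4): [v_0], [v_1], [v_2], [v_3]
  1-simplices (4): [v_0,v_2], [v_0,v_3], [v_1,v_2], [v_1,v_3]

Hence C_0 ≅ Z^4, C_1 ≅ Z^4.

Boundary ∂_1: C_1 → C_0 is given by ∂[p,q] = [q] − [p].
The 4×4 boundary matrix has rank 3 and Smith normal form diag(1,1,1).

Computing H_k = (kernel of ∂_k) / (image of ∂_{k+1}):

  H_0: rank C_0 − rank ∂_1 = 4 − 3 = 1, and the invariant factors of ∂_1 are all 1, so H_0 ≅ Z.
  H_1: rank ker ∂_1 − rank ∂_2 = (4 − 3) − 0 = 1, and there is no ∂_2, so H_1 ≅ Z.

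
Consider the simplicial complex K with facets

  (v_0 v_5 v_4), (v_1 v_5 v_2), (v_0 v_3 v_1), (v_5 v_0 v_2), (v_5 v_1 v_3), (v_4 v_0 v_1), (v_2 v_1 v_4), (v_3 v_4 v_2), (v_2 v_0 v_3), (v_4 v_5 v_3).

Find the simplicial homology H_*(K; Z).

H_0 ≅ Z,  H_1 ≅ Z/2Z,  H_2 = 0.

K has 6 vertices, 15 edges, 10 triangles.
rank ∂_0 = 0, rank ∂_1 = 5 ⇒ b_0 = 6 − 0 − 5 = 1; all invariant factors of ∂_1 are 1 so no torsion. So H_0 ≅ Z.
rank ∂_1 = 5, rank ∂_2 = 10 ⇒ b_1 = 15 − 5 − 10 = 0; ∂_2 has invariant factor(s) [2] giving torsion. So H_1 ≅ Z/2Z.
rank ∂_2 = 10, rank ∂_3 = 0 ⇒ b_2 = 10 − 10 − 0 = 0. So H_2 ≅ 0.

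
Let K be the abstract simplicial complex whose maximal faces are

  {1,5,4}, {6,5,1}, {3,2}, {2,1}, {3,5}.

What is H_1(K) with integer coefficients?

We work with the vertex ordering 1 < 2 < 3 < 4 < 5 < 6. The simplices of K, each written with vertices in increasing order, are:

  0-simplices (6): [1], [2], [3], [4], [5], [6]
  1-simplices (8): [1,2], [1,4], [1,5], [1,6], [2,3], [3,5], [4,5], [5,6]
  2-simplices (2): [1,4,5], [1,5,6]

Hence C_0 ≅ Z^6, C_1 ≅ Z^8, C_2 ≅ Z^2.

Boundary ∂_1: C_1 → C_0 sends each edge [p,q] (with p < q) to q − p. For instance
  ∂[1,4] = [4] − [1].
This gives a 6×8 integer matrix of rank 5; reducing to Smith normal form yields diagonal entries (1,1,1,1,1).

The boundary map ∂_2: C_2 → C_1 sends each 2-simplex [p,q,r] to [q,r] − [p,r] + [p,q]. For instance
  ∂[1,5,6] = [5,6] − [1,6] + [1,5],
  ∂[1,4,5] = [4,5] − [1,5] + [1,4].
As a 8×2 matrix over Z this has rank 2, with invariant factors (1,1).

From H_k ≅ ker(∂_k) / im(∂_{k+1}) we obtain:

  H_1: rank ker ∂_1 − rank ∂_2 = (8 − 5) − 2 = 1, and the invariant factors of ∂_2 are all 1, so H_1 = Z.

H_1 = Z.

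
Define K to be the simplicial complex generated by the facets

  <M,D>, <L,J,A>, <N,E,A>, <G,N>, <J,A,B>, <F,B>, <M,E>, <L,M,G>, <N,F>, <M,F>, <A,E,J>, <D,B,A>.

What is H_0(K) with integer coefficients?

Fix the vertex order A < B < D < E < F < G < J < L < M < N and write every simplex with vertices in increasing order. Then dim K = 2 and the simplices of K are:

  0-simplices (10): A, B, D, E, F, G, J, L, M, N
  1-simplices (20): AB, AD, AE, AJ, AL, AN, BD, BF, BJ, DM, EJ, EM, EN, FM, FN, GL, GM, GN, JL, LM
  2-simplices (6): ABD, ABJ, AEJ, AEN, AJL, GLM

giving chain groups C_0 ≅ Z^10, C_1 ≅ Z^20, C_2 ≅ Z^6.

The boundary map ∂_1: C_1 → C_0 sends each edge [p,q] (with p < q) to q − p.
The resulting 10×20 matrix has rank 9, and its Smith normal form has invariant factors (1,1,1,1,1,1,1,1,1).

Boundary ∂_2: C_2 → C_1 acts by ∂[p,q,r] = [q,r] − [p,r] + [p,q]. For instance
  ∂GLM = LM − GM + GL,
  ∂AEN = EN − AN + AE.
As a 20×6 matrix over Z this has rank 6, with invariant factors (1,1,1,1,1,1).

Reading off H_k = ker ∂_k / im ∂_{k+1}:

  H_0: rank C_0 − rank ∂_1 = 10 − 9 = 1, and the invariant factors of ∂_1 are all 1, so H_0 ≅ Z.

H_0 = Z.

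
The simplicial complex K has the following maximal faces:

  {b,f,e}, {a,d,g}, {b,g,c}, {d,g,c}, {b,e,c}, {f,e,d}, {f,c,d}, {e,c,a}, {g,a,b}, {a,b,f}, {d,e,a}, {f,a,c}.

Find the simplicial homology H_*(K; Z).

Order the vertices as a < b < c < d < e < f < g. Listing each simplex with vertices in this order, K has dimension 2 with simplices:

  0-simplices (7): a, b, c, d, e, f, g
  1-simplices (18): ab, ac, ad, ae, af, ag, bc, be, bf, bg, cd, ce, cf, cg, de, df, dg, ef
  2-simplices (12): abf, abg, ace, acf, ade, adg, bce, bcg, bef, cdf, cdg, def

giving chain groups C_0 ≅ Z^7, C_1 ≅ Z^18, C_2 ≅ Z^12.

The boundary map ∂_1: C_1 → C_0 sends each edge [p,q] (with p < q) to q − p. For instance
  ∂bg = g − b.
This gives a 7×18 integer matrix of rank 6; reducing to Smith normal form yields diagonal entries (1,1,1,1,1,1).

Boundary ∂_2: C_2 → C_1 acts by ∂[p,q,r] = [q,r] − [p,r] + [p,q]. For instance
  ∂adg = dg − ag + ad,
  ∂cdg = dg − cg + cd.
As a 18×12 matrix over Z this has rank 12, with invariant factors (1,1,1,1,1,1,1,1,1,1,1,2).

From H_k ≅ ker(∂_k) / im(∂_{k+1}) we obtain:

  H_0: rank C_0 − rank ∂_1 = 7 − 6 = 1, and the invariant factors of ∂_1 are all 1, so H_0 = Z.
  H_1: rank ker ∂_1 − rank ∂_2 = (18 − 6) − 12 = 0, and ∂_2 has invariant factor 2 > 1, so H_1 = Z_2.
  H_2: rank ker ∂_2 − rank ∂_3 = (12 − 12) − 0 = 0, and there is no ∂_3, so H_2 = 0.

H_0 ≅ Z,  H_1 ≅ Z_2,  H_2 = 0.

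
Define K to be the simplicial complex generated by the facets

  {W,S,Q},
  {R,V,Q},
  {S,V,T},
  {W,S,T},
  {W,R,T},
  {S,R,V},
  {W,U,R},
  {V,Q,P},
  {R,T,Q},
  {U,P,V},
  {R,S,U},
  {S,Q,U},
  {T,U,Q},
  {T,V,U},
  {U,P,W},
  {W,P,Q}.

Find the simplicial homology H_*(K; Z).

H_0 = Z,  H_1 = Z^2,  H_2 = Z.

Take the total order P < Q < R < S < T < U < V < W on the vertex set. Then K (dimension 2) consists of the simplices:

  0-simplices (8): P, Q, R, S, T, U, V, W
  1-simplices (24): PQ, PU, PV, PW, QR, QS, QT, QU, QV, QW, RS, RT, RU, RV, RW, ST, SU, SV, SW, TU, TV, TW, UV, UW
  2-simplices (16): PQV, PQW, PUV, PUW, QRT, QRV, QSU, QSW, QTU, RSU, RSV, RTW, RUW, STV, STW, TUV

giving chain groups C_0 ≅ Z^8, C_1 ≅ Z^24, C_2 ≅ Z^16.

Boundary ∂_1: C_1 → C_0 maps an edge to its endpoints' difference, ∂[p,q] = q − p. For instance
  ∂TU = U − T.
This gives a 8×24 integer matrix of rank 7; reducing to Smith normal form yields diagonal entries (1,1,1,1,1,1,1).

The boundary map ∂_2: C_2 → C_1 maps a triangle to the signed sum of its edges. For instance
  ∂QRT = RT − QT + QR,
  ∂PUV = UV − PV + PU.
This gives a 24×16 integer matrix of rank 15; reducing to Smith normal form yields diagonal entries (1,1,1,1,1,1,1,1,1,1,1,1,1,1,1).

Reading off H_k = ker ∂_k / im ∂_{k+1}:

  H_0: rank C_0 − rank ∂_1 = 8 − 7 = 1, and the invariant factors of ∂_1 are all 1, so H_0 ≅ Z.
  H_1: rank ker ∂_1 − rank ∂_2 = (24 − 7) − 15 = 2, and the invariant factors of ∂_2 are all 1, so H_1 ≅ Z^2.
  H_2: rank ker ∂_2 − rank ∂_3 = (16 − 15) − 0 = 1, and there is no ∂_3, so H_2 ≅ Z.

As a check, the Euler characteristic is 8 − 24 + 16 = 0, which agrees with 1 − 2 + 1 = 0.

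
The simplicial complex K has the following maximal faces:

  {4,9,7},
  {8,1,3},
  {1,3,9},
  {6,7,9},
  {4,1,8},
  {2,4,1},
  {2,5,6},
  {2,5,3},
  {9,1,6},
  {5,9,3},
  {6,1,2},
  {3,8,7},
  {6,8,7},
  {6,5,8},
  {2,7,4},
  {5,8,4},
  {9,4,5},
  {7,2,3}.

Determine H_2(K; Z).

H_2 ≅ Z.

Fix the vertex order 1 < 2 < 3 < 4 < 5 < 6 < 7 < 8 < 9 and write every simplex with vertices in increasing order. Then dim K = 2 and the simplices of K are:

  0-simplices (9): [1], [2], [3], [4], [5], [6], [7], [8], [9]
  1-simplices (27): (27 of them)
  2-simplices (18): [1,2,4], [1,2,6], [1,3,8], [1,3,9], [1,4,8], [1,6,9], [2,3,5], [2,3,7], [2,4,7], [2,5,6], [3,5,9], [3,7,8], [4,5,8], [4,5,9], [4,7,9], [5,6,8], [6,7,8], [6,7,9]

Hence C_0 ≅ Z^9, C_1 ≅ Z^27, C_2 ≅ Z^18.

The boundary map ∂_1: C_1 → C_0 sends each edge [p,q] (with p < q) to q − p.
As a 9×27 matrix over Z this has rank 8, with invariant factors (1,1,1,1,1,1,1,1).

The boundary map ∂_2: C_2 → C_1 maps a triangle to the signed sum of its edges. For instance
  ∂[1,4,8] = [4,8] − [1,8] + [1,4],
  ∂[4,5,9] = [5,9] − [4,9] + [4,5].
This gives a 27×18 integer matrix of rank 17; reducing to Smith normal form yields diagonal entries (1,1,1,1,1,1,1,1,1,1,1,1,1,1,1,1,1).

From H_k ≅ ker(∂_k) / im(∂_{k+1}) we obtain:

  H_2: rank ker ∂_2 − rank ∂_3 = (18 − 17) − 0 = 1, and there is no ∂_3, so H_2 ≅ Z.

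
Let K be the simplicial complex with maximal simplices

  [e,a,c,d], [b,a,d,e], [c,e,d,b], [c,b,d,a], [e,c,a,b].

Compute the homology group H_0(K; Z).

H_0 = Z.

Fix the vertex order a < b < c < d < e and write every simplex with vertices in increasing order. Then dim K = 3 and the simplices of K are:

  0-simplices (5): a, b, c, d, e
  1-simplices (10): ab, ac, ad, ae, bc, bd, be, cd, ce, de
  2-simplices (10): abc, abd, abe, acd, ace, ade, bcd, bce, bde, cde
  3-simplices (5): abcd, abce, abde, acde, bcde

Hence C_0 ≅ Z^5, C_1 ≅ Z^10, C_2 ≅ Z^10, C_3 ≅ Z^5.

Boundary ∂_1: C_1 → C_0 is given by ∂[p,q] = [q] − [p]. For instance
  ∂ab = b − a.
The resulting 5×10 matrix has rank 4, and its Smith normal form has invariant factors (1,1,1,1).

The boundary map ∂_2: C_2 → C_1 maps a triangle to the signed sum of its edges. For instance
  ∂cde = de − ce + cd,
  ∂ade = de − ae + ad.
As a 10×10 matrix over Z this has rank 6, with invariant factors (1,1,1,1,1,1).

∂_3: C_3 → C_2 sends each 3-simplex σ to the alternating sum Σ_i (−1)^i (σ with its i-th vertex removed). For instance
  ∂abcd = bcd − acd + abd − abc,
  ∂bcde = cde − bde + bce − bcd.
The 10×5 boundary matrix has rank 4 and Smith normal form diag(1,1,1,1).

Now H_k = ker ∂_k / im ∂_{k+1}, so:

  H_0: rank C_0 − rank ∂_1 = 5 − 4 = 1, and the invariant factors of ∂_1 are all 1, so H_0 = Z.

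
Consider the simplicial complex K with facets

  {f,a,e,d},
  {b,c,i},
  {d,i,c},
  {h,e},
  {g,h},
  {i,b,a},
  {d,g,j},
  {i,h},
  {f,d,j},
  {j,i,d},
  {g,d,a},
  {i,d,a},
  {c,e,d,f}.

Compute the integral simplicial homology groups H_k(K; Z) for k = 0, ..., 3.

K has 10 vertices, 24 edges, 15 triangles, 2 3-simplices.
rank ∂_0 = 0, rank ∂_1 = 9 ⇒ b_0 = 10 − 0 − 9 = 1; all invariant factors of ∂_1 are 1 so no torsion. So H_0 = Z.
rank ∂_1 = 9, rank ∂_2 = 13 ⇒ b_1 = 24 − 9 − 13 = 2; all invariant factors of ∂_2 are 1 so no torsion. So H_1 = Z^2.
rank ∂_2 = 13, rank ∂_3 = 2 ⇒ b_2 = 15 − 13 − 2 = 0; all invariant factors of ∂_3 are 1 so no torsion. So H_2 = 0.
rank ∂_3 = 2, rank ∂_4 = 0 ⇒ b_3 = 2 − 2 − 0 = 0. So H_3 = 0.

H_0 = Z,  H_1 = Z^2,  H_2 = 0,  H_3 = 0.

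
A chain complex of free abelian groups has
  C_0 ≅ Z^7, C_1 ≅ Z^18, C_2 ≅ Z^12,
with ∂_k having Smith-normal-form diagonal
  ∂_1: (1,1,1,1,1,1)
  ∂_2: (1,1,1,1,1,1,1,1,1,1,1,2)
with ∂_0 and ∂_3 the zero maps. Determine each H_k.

H_0: b_0 = 7 − 0 − 6 = 1; torsion from ∂_1 factors > 1: none. So H_0 = Z.
H_1: b_1 = 18 − 6 − 12 = 0; torsion from ∂_2 factors > 1: [2]. So H_1 = Z/2Z.
H_2: b_2 = 12 − 12 − 0 = 0; torsion from ∂_3 factors > 1: none. So H_2 = 0.

H_0 = Z,  H_1 = Z/2Z,  H_2 = 0.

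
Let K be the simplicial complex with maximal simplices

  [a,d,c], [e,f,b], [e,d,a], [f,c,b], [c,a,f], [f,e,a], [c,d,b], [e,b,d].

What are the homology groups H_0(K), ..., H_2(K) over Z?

H_0 = Z,  H_1 = 0,  H_2 = Z.

Take the total order a < b < c < d < e < f on the vertex set. Then K (dimension 2) consists of the simplices:

  0-simplices (6): a, b, c, d, e, f
  1-simplices (12): ac, ad, ae, af, bc, bd, be, bf, cd, cf, de, ef
  2-simplices (8): acd, acf, ade, aef, bcd, bcf, bde, bef

Hence C_0 ≅ Z^6, C_1 ≅ Z^12, C_2 ≅ Z^8.

The boundary map ∂_1: C_1 → C_0 is given by ∂[p,q] = [q] − [p]. For instance
  ∂cf = f − c.
The resulting 6×12 matrix has rank 5, and its Smith normal form has invariant factors (1,1,1,1,1).

The boundary map ∂_2: C_2 → C_1 acts by ∂[p,q,r] = [q,r] − [p,r] + [p,q]. For instance
  ∂bef = ef − bf + be,
  ∂aef = ef − af + ae.
As a 12×8 matrix over Z this has rank 7, with invariant factors (1,1,1,1,1,1,1).

Now H_k = ker ∂_k / im ∂_{k+1}, so:

  H_0: rank C_0 − rank ∂_1 = 6 − 5 = 1, and the invariant factors of ∂_1 are all 1, so H_0 ≅ Z.
  H_1: rank ker ∂_1 − rank ∂_2 = (12 − 5) − 7 = 0, and the invariant factors of ∂_2 are all 1, so H_1 ≅ 0.
  H_2: rank ker ∂_2 − rank ∂_3 = (8 − 7) − 0 = 1, and there is no ∂_3, so H_2 ≅ Z.

As a check, the Euler characteristic is 6 − 12 + 8 = 2, which agrees with 1 − 0 + 1 = 2.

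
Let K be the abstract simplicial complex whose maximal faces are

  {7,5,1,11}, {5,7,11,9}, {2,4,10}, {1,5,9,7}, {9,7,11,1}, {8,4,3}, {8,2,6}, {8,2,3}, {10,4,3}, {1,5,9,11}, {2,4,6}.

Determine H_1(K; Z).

H_1 = Z.

We work with the vertex ordering 1 < 2 < 3 < 4 < 5 < 6 < 7 < 8 < 9 < 10 < 11. The simplices of K, each written with vertices in increasing order, are:

  0-simplices (11): [1], [2], [3], [4], [5], [6], [7], [8], [9], [10], [11]
  1-simplices (22): [1,5], [1,7], [1,9], [1,11], [2,3], [2,4], [2,6], [2,8], [2,10], [3,4], [3,8], [3,10], [4,6], [4,8], [4,10], [5,7], [5,9], [5,11], [6,8], [7,9], [7,11], [9,11]
  2-simplices (16): [1,5,7], [1,5,9], [1,5,11], [1,7,9], [1,7,11], [1,9,11], [2,3,8], [2,4,6], [2,4,10], [2,6,8], [3,4,8], [3,4,10], [5,7,9], [5,7,11], [5,9,11], [7,9,11]
  3-simplices (5): [1,5,7,9], [1,5,7,11], [1,5,9,11], [1,7,9,11], [5,7,9,11]

so the chain groups are C_0 ≅ Z^11, C_1 ≅ Z^22, C_2 ≅ Z^16, C_3 ≅ Z^5.

The boundary map ∂_1: C_1 → C_0 is given by ∂[p,q] = [q] − [p]. For instance
  ∂[1,11] = [11] − [1].
The resulting 11×22 matrix has rank 9, and its Smith normal form has invariant factors (1,1,1,1,1,1,1,1,1).

∂_2: C_2 → C_1 maps a triangle to the signed sum of its edges. For instance
  ∂[5,7,11] = [7,11] − [5,11] + [5,7],
  ∂[7,9,11] = [9,11] − [7,11] + [7,9].
The resulting 22×16 matrix has rank 12, and its Smith normal form has invariant factors (1,1,1,1,1,1,1,1,1,1,1,1).

Boundary ∂_3: C_3 → C_2 sends each 3-simplex σ to the alternating sum Σ_i (−1)^i (σ with its i-th vertex removed). For instance
  ∂[1,5,9,11] = [5,9,11] − [1,9,11] + [1,5,11] − [1,5,9],
  ∂[1,7,9,11] = [7,9,11] − [1,9,11] + [1,7,11] − [1,7,9].
As a 16×5 matrix over Z this has rank 4, with invariant factors (1,1,1,1).

Now H_k = ker ∂_k / im ∂_{k+1}, so:

  H_1: rank ker ∂_1 − rank ∂_2 = (22 − 9) − 12 = 1, and the invariant factors of ∂_2 are all 1, so H_1 = Z.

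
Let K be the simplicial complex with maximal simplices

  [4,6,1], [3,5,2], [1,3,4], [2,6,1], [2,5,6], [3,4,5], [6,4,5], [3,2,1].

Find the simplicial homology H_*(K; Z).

H_0 ≅ Z,  H_1 = 0,  H_2 ≅ Z.

Fix the vertex order 1 < 2 < 3 < 4 < 5 < 6 and write every simplex with vertices in increasing order. Then dim K = 2 and the simplices of K are:

  0-simplices (6): [1], [2], [3], [4], [5], [6]
  1-simplices (12): [1,2], [1,3], [1,4], [1,6], [2,3], [2,5], [2,6], [3,4], [3,5], [4,5], [4,6], [5,6]
  2-simplices (8): [1,2,3], [1,2,6], [1,3,4], [1,4,6], [2,3,5], [2,5,6], [3,4,5], [4,5,6]

Hence C_0 ≅ Z^6, C_1 ≅ Z^12, C_2 ≅ Z^8.

Boundary ∂_1: C_1 → C_0 is given by ∂[p,q] = [q] − [p]. For instance
  ∂[3,4] = [4] − [3].
As a 6×12 matrix over Z this has rank 5, with invariant factors (1,1,1,1,1).

∂_2: C_2 → C_1 sends each 2-simplex [p,q,r] to [q,r] − [p,r] + [p,q]. For instance
  ∂[1,2,6] = [2,6] − [1,6] + [1,2],
  ∂[1,4,6] = [4,6] − [1,6] + [1,4].
As a 12×8 matrix over Z this has rank 7, with invariant factors (1,1,1,1,1,1,1).

Now H_k = ker ∂_k / im ∂_{k+1}, so:

  H_0: rank C_0 − rank ∂_1 = 6 − 5 = 1, and the invariant factors of ∂_1 are all 1, so H_0 ≅ Z.
  H_1: rank ker ∂_1 − rank ∂_2 = (12 − 5) − 7 = 0, and the invariant factors of ∂_2 are all 1, so H_1 ≅ 0.
  H_2: rank ker ∂_2 − rank ∂_3 = (8 − 7) − 0 = 1, and there is no ∂_3, so H_2 ≅ Z.

As a check, the Euler characteristic is 6 − 12 + 8 = 2, which agrees with 1 − 0 + 1 = 2.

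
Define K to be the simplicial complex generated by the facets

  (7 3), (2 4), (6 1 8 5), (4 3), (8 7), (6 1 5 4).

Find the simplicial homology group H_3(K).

Fix the vertex order 1 < 2 < 3 < 4 < 5 < 6 < 7 < 8 and write every simplex with vertices in increasing order. Then dim K = 3 and the simplices of K are:

  0-simplices (8): [1], [2], [3], [4], [5], [6], [7], [8]
  1-simplices (13): [1,4], [1,5], [1,6], [1,8], [2,4], [3,4], [3,7], [4,5], [4,6], [5,6], [5,8], [6,8], [7,8]
  2-simplices (7): [1,4,5], [1,4,6], [1,5,6], [1,5,8], [1,6,8], [4,5,6], [5,6,8]
  3-simplices (2): [1,4,5,6], [1,5,6,8]

so the chain groups are C_0 ≅ Z^8, C_1 ≅ Z^13, C_2 ≅ Z^7, C_3 ≅ Z^2.

The boundary map ∂_1: C_1 → C_0 maps an edge to its endpoints' difference, ∂[p,q] = q − p.
As a 8×13 matrix over Z this has rank 7, with invariant factors (1,1,1,1,1,1,1).

Boundary ∂_2: C_2 → C_1 acts by ∂[p,q,r] = [q,r] − [p,r] + [p,q]. For instance
  ∂[1,6,8] = [6,8] − [1,8] + [1,6],
  ∂[5,6,8] = [6,8] − [5,8] + [5,6].
The resulting 13×7 matrix has rank 5, and its Smith normal form has invariant factors (1,1,1,1,1).

∂_3: C_3 → C_2 sends each 3-simplex σ to the alternating sum Σ_i (−1)^i (σ with its i-th vertex removed). For instance
  ∂[1,4,5,6] = [4,5,6] − [1,5,6] + [1,4,6] − [1,4,5],
  ∂[1,5,6,8] = [5,6,8] − [1,6,8] + [1,5,8] − [1,5,6].
The 7×2 boundary matrix has rank 2 and Smith normal form diag(1,1).

Reading off H_k = ker ∂_k / im ∂_{k+1}:

  H_3: rank ker ∂_3 − rank ∂_4 = (2 − 2) − 0 = 0, and there is no ∂_4, so H_3 = 0.

H_3 ≅ 0.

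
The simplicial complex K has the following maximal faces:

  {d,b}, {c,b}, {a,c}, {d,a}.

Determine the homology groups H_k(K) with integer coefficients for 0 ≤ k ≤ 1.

H_0 ≅ Z,  H_1 ≅ Z.

Take the total order a < b < c < d on the vertex set. Then K (dimension 1) consists of the simplices:

  0-simplices (4): a, b, c, d
  1-simplices (4): ac, ad, bc, bd

so the chain groups are C_0 ≅ Z^4, C_1 ≅ Z^4.

The boundary map ∂_1: C_1 → C_0 maps an edge to its endpoints' difference, ∂[p,q] = q − p.
As a 4×4 matrix over Z this has rank 3, with invariant factors (1,1,1).

Computing H_k = (kernel of ∂_k) / (image of ∂_{k+1}):

  H_0: rank C_0 − rank ∂_1 = 4 − 3 = 1, and the invariant factors of ∂_1 are all 1, so H_0 ≅ Z.
  H_1: rank ker ∂_1 − rank ∂_2 = (4 − 3) − 0 = 1, and there is no ∂_2, so H_1 ≅ Z.

As a check, the Euler characteristic is 4 − 4 = 0, which agrees with 1 − 1 = 0.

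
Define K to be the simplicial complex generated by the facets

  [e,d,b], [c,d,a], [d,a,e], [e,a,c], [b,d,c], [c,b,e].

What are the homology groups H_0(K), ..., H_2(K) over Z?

We work with the vertex ordering a < b < c < d < e. The simplices of K, each written with vertices in increasing order, are:

  0-simplices (5): a, b, c, d, e
  1-simplices (9): ac, ad, ae, bc, bd, be, cd, ce, de
  2-simplices (6): acd, ace, ade, bcd, bce, bde

Hence C_0 ≅ Z^5, C_1 ≅ Z^9, C_2 ≅ Z^6.

Boundary ∂_1: C_1 → C_0 is given by ∂[p,q] = [q] − [p]. For instance
  ∂ac = c − a.
This gives a 5×9 integer matrix of rank 4; reducing to Smith normal form yields diagonal entries (1,1,1,1).

Boundary ∂_2: C_2 → C_1 sends each 2-simplex [p,q,r] to [q,r] − [p,r] + [p,q]. For instance
  ∂ace = ce − ae + ac,
  ∂bcd = cd − bd + bc.
As a 9×6 matrix over Z this has rank 5, with invariant factors (1,1,1,1,1).

Reading off H_k = ker ∂_k / im ∂_{k+1}:

  H_0: rank C_0 − rank ∂_1 = 5 − 4 = 1, and the invariant factors of ∂_1 are all 1, so H_0 = Z.
  H_1: rank ker ∂_1 − rank ∂_2 = (9 − 4) − 5 = 0, and the invariant factors of ∂_2 are all 1, so H_1 = 0.
  H_2: rank ker ∂_2 − rank ∂_3 = (6 − 5) − 0 = 1, and there is no ∂_3, so H_2 = Z.

(K is a triangulation of the 2-sphere S^2.)

H_0 = Z,  H_1 = 0,  H_2 = Z.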